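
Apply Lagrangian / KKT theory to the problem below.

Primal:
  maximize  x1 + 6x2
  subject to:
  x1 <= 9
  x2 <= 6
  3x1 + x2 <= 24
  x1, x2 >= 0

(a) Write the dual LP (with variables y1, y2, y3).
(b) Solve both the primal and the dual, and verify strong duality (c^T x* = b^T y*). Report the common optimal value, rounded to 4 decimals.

The standard primal-dual pair for 'max c^T x s.t. A x <= b, x >= 0' is:
  Dual:  min b^T y  s.t.  A^T y >= c,  y >= 0.

So the dual LP is:
  minimize  9y1 + 6y2 + 24y3
  subject to:
    y1 + 3y3 >= 1
    y2 + y3 >= 6
    y1, y2, y3 >= 0

Solving the primal: x* = (6, 6).
  primal value c^T x* = 42.
Solving the dual: y* = (0, 5.6667, 0.3333).
  dual value b^T y* = 42.
Strong duality: c^T x* = b^T y*. Confirmed.

42


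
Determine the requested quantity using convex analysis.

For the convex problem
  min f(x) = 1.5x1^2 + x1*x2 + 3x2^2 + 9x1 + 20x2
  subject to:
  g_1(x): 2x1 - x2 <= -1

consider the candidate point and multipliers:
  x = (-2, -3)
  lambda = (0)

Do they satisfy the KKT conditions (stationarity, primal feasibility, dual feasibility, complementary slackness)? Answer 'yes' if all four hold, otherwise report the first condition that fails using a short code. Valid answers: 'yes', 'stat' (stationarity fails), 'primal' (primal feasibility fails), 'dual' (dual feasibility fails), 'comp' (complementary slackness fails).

Gradient of f: grad f(x) = Q x + c = (0, 0)
Constraint values g_i(x) = a_i^T x - b_i:
  g_1((-2, -3)) = 0
Stationarity residual: grad f(x) + sum_i lambda_i a_i = (0, 0)
  -> stationarity OK
Primal feasibility (all g_i <= 0): OK
Dual feasibility (all lambda_i >= 0): OK
Complementary slackness (lambda_i * g_i(x) = 0 for all i): OK

Verdict: yes, KKT holds.

yes


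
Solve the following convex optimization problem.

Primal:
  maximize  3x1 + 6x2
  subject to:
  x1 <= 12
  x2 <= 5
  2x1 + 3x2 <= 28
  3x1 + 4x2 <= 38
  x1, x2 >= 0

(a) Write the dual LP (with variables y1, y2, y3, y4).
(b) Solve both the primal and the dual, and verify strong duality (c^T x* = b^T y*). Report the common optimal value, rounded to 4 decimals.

The standard primal-dual pair for 'max c^T x s.t. A x <= b, x >= 0' is:
  Dual:  min b^T y  s.t.  A^T y >= c,  y >= 0.

So the dual LP is:
  minimize  12y1 + 5y2 + 28y3 + 38y4
  subject to:
    y1 + 2y3 + 3y4 >= 3
    y2 + 3y3 + 4y4 >= 6
    y1, y2, y3, y4 >= 0

Solving the primal: x* = (6, 5).
  primal value c^T x* = 48.
Solving the dual: y* = (0, 2, 0, 1).
  dual value b^T y* = 48.
Strong duality: c^T x* = b^T y*. Confirmed.

48


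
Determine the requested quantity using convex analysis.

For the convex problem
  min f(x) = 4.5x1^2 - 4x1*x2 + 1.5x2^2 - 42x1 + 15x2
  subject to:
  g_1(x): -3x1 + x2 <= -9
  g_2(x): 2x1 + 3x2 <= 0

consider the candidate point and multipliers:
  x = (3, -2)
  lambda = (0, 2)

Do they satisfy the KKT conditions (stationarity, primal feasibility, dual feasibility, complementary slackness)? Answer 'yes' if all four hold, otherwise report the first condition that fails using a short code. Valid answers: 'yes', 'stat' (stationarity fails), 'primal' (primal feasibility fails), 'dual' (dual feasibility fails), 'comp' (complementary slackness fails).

Gradient of f: grad f(x) = Q x + c = (-7, -3)
Constraint values g_i(x) = a_i^T x - b_i:
  g_1((3, -2)) = -2
  g_2((3, -2)) = 0
Stationarity residual: grad f(x) + sum_i lambda_i a_i = (-3, 3)
  -> stationarity FAILS
Primal feasibility (all g_i <= 0): OK
Dual feasibility (all lambda_i >= 0): OK
Complementary slackness (lambda_i * g_i(x) = 0 for all i): OK

Verdict: the first failing condition is stationarity -> stat.

stat


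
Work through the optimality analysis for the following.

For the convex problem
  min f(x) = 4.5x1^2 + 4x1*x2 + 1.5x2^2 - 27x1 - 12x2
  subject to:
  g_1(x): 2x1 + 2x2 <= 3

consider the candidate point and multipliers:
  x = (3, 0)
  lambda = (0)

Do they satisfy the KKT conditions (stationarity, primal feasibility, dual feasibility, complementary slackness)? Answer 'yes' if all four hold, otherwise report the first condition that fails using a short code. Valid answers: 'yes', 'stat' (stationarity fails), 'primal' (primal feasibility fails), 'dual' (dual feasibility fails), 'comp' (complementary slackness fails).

Gradient of f: grad f(x) = Q x + c = (0, 0)
Constraint values g_i(x) = a_i^T x - b_i:
  g_1((3, 0)) = 3
Stationarity residual: grad f(x) + sum_i lambda_i a_i = (0, 0)
  -> stationarity OK
Primal feasibility (all g_i <= 0): FAILS
Dual feasibility (all lambda_i >= 0): OK
Complementary slackness (lambda_i * g_i(x) = 0 for all i): OK

Verdict: the first failing condition is primal_feasibility -> primal.

primal


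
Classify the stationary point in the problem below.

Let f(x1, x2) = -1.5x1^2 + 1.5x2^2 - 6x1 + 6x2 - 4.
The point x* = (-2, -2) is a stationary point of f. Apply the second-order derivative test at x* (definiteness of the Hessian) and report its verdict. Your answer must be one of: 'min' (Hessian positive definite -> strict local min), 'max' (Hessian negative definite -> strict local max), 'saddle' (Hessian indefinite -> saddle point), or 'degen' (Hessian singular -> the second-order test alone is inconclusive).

Compute the Hessian H = grad^2 f:
  H = [[-3, 0], [0, 3]]
Verify stationarity: grad f(x*) = H x* + g = (0, 0).
Eigenvalues of H: -3, 3.
Eigenvalues have mixed signs, so H is indefinite -> x* is a saddle point.

saddle


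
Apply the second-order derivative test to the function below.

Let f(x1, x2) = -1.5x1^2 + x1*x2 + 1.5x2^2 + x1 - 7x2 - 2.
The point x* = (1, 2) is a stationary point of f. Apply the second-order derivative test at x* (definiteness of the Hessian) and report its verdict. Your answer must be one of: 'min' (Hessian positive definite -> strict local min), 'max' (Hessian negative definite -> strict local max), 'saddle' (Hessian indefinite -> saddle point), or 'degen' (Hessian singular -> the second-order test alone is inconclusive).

Compute the Hessian H = grad^2 f:
  H = [[-3, 1], [1, 3]]
Verify stationarity: grad f(x*) = H x* + g = (0, 0).
Eigenvalues of H: -3.1623, 3.1623.
Eigenvalues have mixed signs, so H is indefinite -> x* is a saddle point.

saddle


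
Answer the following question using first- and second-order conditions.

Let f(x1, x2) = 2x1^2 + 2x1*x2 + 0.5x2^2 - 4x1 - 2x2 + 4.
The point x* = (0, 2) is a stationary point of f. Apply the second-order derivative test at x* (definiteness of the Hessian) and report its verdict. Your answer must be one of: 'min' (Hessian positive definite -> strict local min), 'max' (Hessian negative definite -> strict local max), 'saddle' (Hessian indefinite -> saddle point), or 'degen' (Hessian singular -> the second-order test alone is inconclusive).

Compute the Hessian H = grad^2 f:
  H = [[4, 2], [2, 1]]
Verify stationarity: grad f(x*) = H x* + g = (0, 0).
Eigenvalues of H: 0, 5.
H has a zero eigenvalue (singular; positive semidefinite but not definite), so H is neither positive definite, negative definite, nor indefinite. The second-order test alone is inconclusive -> degen.
(Indeed, f is constant along the null direction of H through x*, so x* is not a strict local extremum.)

degen


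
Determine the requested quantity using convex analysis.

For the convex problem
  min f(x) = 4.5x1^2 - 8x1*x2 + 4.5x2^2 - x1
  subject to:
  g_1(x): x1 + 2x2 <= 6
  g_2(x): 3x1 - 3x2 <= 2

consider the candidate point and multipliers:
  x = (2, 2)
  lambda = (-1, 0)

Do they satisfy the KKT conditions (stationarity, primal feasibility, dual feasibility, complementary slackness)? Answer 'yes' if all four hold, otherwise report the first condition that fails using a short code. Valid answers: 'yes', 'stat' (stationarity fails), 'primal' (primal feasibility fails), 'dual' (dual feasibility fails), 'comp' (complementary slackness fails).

Gradient of f: grad f(x) = Q x + c = (1, 2)
Constraint values g_i(x) = a_i^T x - b_i:
  g_1((2, 2)) = 0
  g_2((2, 2)) = -2
Stationarity residual: grad f(x) + sum_i lambda_i a_i = (0, 0)
  -> stationarity OK
Primal feasibility (all g_i <= 0): OK
Dual feasibility (all lambda_i >= 0): FAILS
Complementary slackness (lambda_i * g_i(x) = 0 for all i): OK

Verdict: the first failing condition is dual_feasibility -> dual.

dual


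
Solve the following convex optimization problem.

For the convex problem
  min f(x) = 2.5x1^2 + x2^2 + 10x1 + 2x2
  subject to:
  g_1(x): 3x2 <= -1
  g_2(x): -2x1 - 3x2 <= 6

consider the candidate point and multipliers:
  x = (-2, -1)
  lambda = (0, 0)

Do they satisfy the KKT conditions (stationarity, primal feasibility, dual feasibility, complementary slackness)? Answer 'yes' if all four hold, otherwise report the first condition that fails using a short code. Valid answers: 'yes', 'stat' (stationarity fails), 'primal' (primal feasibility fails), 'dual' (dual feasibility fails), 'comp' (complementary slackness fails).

Gradient of f: grad f(x) = Q x + c = (0, 0)
Constraint values g_i(x) = a_i^T x - b_i:
  g_1((-2, -1)) = -2
  g_2((-2, -1)) = 1
Stationarity residual: grad f(x) + sum_i lambda_i a_i = (0, 0)
  -> stationarity OK
Primal feasibility (all g_i <= 0): FAILS
Dual feasibility (all lambda_i >= 0): OK
Complementary slackness (lambda_i * g_i(x) = 0 for all i): OK

Verdict: the first failing condition is primal_feasibility -> primal.

primal


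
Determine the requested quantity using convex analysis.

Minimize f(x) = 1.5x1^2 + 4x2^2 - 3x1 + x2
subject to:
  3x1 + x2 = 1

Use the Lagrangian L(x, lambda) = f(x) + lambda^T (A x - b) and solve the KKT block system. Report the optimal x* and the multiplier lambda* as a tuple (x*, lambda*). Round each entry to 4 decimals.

Form the Lagrangian:
  L(x, lambda) = (1/2) x^T Q x + c^T x + lambda^T (A x - b)
Stationarity (grad_x L = 0): Q x + c + A^T lambda = 0.
Primal feasibility: A x = b.

This gives the KKT block system:
  [ Q   A^T ] [ x     ]   [-c ]
  [ A    0  ] [ lambda ] = [ b ]

Solving the linear system:
  x*      = (0.4, -0.2)
  lambda* = (0.6)
  f(x*)   = -1

x* = (0.4, -0.2), lambda* = (0.6)


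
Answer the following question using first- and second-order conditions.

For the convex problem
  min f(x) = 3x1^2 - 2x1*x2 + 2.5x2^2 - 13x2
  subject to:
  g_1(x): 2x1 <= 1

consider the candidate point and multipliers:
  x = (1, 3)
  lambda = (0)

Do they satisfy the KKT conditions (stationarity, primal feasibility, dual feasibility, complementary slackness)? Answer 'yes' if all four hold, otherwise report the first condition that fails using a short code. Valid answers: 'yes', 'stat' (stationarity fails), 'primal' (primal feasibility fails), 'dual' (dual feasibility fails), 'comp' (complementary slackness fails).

Gradient of f: grad f(x) = Q x + c = (0, 0)
Constraint values g_i(x) = a_i^T x - b_i:
  g_1((1, 3)) = 1
Stationarity residual: grad f(x) + sum_i lambda_i a_i = (0, 0)
  -> stationarity OK
Primal feasibility (all g_i <= 0): FAILS
Dual feasibility (all lambda_i >= 0): OK
Complementary slackness (lambda_i * g_i(x) = 0 for all i): OK

Verdict: the first failing condition is primal_feasibility -> primal.

primal


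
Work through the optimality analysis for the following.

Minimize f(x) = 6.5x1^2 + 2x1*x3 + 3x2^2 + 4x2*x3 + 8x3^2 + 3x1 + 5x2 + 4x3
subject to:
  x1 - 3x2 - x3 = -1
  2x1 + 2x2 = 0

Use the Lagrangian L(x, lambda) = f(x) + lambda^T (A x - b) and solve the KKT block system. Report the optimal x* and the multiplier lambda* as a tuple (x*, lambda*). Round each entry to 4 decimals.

Form the Lagrangian:
  L(x, lambda) = (1/2) x^T Q x + c^T x + lambda^T (A x - b)
Stationarity (grad_x L = 0): Q x + c + A^T lambda = 0.
Primal feasibility: A x = b.

This gives the KKT block system:
  [ Q   A^T ] [ x     ]   [-c ]
  [ A    0  ] [ lambda ] = [ b ]

Solving the linear system:
  x*      = (-0.2934, 0.2934, -0.1737)
  lambda* = (1.8069, -0.3224)
  f(x*)   = 0.8494

x* = (-0.2934, 0.2934, -0.1737), lambda* = (1.8069, -0.3224)


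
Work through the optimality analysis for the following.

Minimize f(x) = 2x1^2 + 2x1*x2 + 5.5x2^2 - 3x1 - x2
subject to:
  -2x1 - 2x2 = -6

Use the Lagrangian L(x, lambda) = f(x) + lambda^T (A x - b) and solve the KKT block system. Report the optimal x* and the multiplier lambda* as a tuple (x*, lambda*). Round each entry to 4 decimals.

Form the Lagrangian:
  L(x, lambda) = (1/2) x^T Q x + c^T x + lambda^T (A x - b)
Stationarity (grad_x L = 0): Q x + c + A^T lambda = 0.
Primal feasibility: A x = b.

This gives the KKT block system:
  [ Q   A^T ] [ x     ]   [-c ]
  [ A    0  ] [ lambda ] = [ b ]

Solving the linear system:
  x*      = (2.6364, 0.3636)
  lambda* = (4.1364)
  f(x*)   = 8.2727

x* = (2.6364, 0.3636), lambda* = (4.1364)


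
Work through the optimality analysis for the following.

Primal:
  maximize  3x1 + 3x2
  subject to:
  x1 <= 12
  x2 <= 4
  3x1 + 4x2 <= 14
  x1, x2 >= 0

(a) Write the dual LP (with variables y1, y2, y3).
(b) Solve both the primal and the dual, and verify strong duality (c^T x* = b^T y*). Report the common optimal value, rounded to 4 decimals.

The standard primal-dual pair for 'max c^T x s.t. A x <= b, x >= 0' is:
  Dual:  min b^T y  s.t.  A^T y >= c,  y >= 0.

So the dual LP is:
  minimize  12y1 + 4y2 + 14y3
  subject to:
    y1 + 3y3 >= 3
    y2 + 4y3 >= 3
    y1, y2, y3 >= 0

Solving the primal: x* = (4.6667, 0).
  primal value c^T x* = 14.
Solving the dual: y* = (0, 0, 1).
  dual value b^T y* = 14.
Strong duality: c^T x* = b^T y*. Confirmed.

14


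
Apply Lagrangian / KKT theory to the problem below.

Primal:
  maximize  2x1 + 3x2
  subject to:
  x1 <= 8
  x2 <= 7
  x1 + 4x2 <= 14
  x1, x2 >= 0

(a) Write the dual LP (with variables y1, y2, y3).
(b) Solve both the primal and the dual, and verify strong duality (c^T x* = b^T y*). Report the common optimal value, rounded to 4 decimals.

The standard primal-dual pair for 'max c^T x s.t. A x <= b, x >= 0' is:
  Dual:  min b^T y  s.t.  A^T y >= c,  y >= 0.

So the dual LP is:
  minimize  8y1 + 7y2 + 14y3
  subject to:
    y1 + y3 >= 2
    y2 + 4y3 >= 3
    y1, y2, y3 >= 0

Solving the primal: x* = (8, 1.5).
  primal value c^T x* = 20.5.
Solving the dual: y* = (1.25, 0, 0.75).
  dual value b^T y* = 20.5.
Strong duality: c^T x* = b^T y*. Confirmed.

20.5


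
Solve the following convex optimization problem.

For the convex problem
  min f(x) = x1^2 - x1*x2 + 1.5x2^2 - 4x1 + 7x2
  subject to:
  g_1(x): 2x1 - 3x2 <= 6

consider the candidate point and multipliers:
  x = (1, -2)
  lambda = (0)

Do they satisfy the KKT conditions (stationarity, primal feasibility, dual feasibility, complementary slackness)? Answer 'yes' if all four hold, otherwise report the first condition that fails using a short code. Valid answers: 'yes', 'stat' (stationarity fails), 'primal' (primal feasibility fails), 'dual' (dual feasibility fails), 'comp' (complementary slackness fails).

Gradient of f: grad f(x) = Q x + c = (0, 0)
Constraint values g_i(x) = a_i^T x - b_i:
  g_1((1, -2)) = 2
Stationarity residual: grad f(x) + sum_i lambda_i a_i = (0, 0)
  -> stationarity OK
Primal feasibility (all g_i <= 0): FAILS
Dual feasibility (all lambda_i >= 0): OK
Complementary slackness (lambda_i * g_i(x) = 0 for all i): OK

Verdict: the first failing condition is primal_feasibility -> primal.

primal


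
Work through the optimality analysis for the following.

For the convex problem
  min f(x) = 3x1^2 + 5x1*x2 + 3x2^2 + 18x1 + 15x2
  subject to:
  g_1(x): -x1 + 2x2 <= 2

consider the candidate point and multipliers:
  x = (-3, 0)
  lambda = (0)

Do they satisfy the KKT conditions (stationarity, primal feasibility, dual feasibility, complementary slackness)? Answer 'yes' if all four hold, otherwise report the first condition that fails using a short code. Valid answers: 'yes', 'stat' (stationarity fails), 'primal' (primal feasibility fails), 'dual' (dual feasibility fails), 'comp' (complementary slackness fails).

Gradient of f: grad f(x) = Q x + c = (0, 0)
Constraint values g_i(x) = a_i^T x - b_i:
  g_1((-3, 0)) = 1
Stationarity residual: grad f(x) + sum_i lambda_i a_i = (0, 0)
  -> stationarity OK
Primal feasibility (all g_i <= 0): FAILS
Dual feasibility (all lambda_i >= 0): OK
Complementary slackness (lambda_i * g_i(x) = 0 for all i): OK

Verdict: the first failing condition is primal_feasibility -> primal.

primal


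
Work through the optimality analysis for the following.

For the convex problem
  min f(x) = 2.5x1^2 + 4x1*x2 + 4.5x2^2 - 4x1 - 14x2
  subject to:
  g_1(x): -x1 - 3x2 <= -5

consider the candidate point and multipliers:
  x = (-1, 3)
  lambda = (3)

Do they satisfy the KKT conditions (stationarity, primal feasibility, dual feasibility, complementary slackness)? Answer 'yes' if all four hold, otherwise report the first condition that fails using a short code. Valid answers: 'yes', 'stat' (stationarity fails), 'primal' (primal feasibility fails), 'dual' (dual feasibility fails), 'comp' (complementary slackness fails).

Gradient of f: grad f(x) = Q x + c = (3, 9)
Constraint values g_i(x) = a_i^T x - b_i:
  g_1((-1, 3)) = -3
Stationarity residual: grad f(x) + sum_i lambda_i a_i = (0, 0)
  -> stationarity OK
Primal feasibility (all g_i <= 0): OK
Dual feasibility (all lambda_i >= 0): OK
Complementary slackness (lambda_i * g_i(x) = 0 for all i): FAILS

Verdict: the first failing condition is complementary_slackness -> comp.

comp


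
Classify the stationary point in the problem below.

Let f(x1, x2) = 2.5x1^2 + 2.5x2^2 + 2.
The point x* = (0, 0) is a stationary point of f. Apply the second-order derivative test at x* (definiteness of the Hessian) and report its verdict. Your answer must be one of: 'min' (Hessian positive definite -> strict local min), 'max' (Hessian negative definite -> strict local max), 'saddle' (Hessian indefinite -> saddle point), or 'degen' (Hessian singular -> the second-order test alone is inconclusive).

Compute the Hessian H = grad^2 f:
  H = [[5, 0], [0, 5]]
Verify stationarity: grad f(x*) = H x* + g = (0, 0).
Eigenvalues of H: 5, 5.
Both eigenvalues > 0, so H is positive definite -> x* is a strict local min.

min


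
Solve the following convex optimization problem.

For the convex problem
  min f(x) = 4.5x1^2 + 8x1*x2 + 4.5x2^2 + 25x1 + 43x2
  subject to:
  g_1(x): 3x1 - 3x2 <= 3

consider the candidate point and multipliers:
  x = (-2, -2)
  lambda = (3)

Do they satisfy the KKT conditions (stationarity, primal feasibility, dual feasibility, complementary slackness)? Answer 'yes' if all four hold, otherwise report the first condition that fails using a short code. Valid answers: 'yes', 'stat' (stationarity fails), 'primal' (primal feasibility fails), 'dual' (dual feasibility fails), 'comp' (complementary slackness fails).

Gradient of f: grad f(x) = Q x + c = (-9, 9)
Constraint values g_i(x) = a_i^T x - b_i:
  g_1((-2, -2)) = -3
Stationarity residual: grad f(x) + sum_i lambda_i a_i = (0, 0)
  -> stationarity OK
Primal feasibility (all g_i <= 0): OK
Dual feasibility (all lambda_i >= 0): OK
Complementary slackness (lambda_i * g_i(x) = 0 for all i): FAILS

Verdict: the first failing condition is complementary_slackness -> comp.

comp


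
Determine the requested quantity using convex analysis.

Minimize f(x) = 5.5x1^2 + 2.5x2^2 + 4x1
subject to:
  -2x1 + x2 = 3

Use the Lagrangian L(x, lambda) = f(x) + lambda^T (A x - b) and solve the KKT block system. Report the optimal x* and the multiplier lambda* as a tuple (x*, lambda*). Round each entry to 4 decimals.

Form the Lagrangian:
  L(x, lambda) = (1/2) x^T Q x + c^T x + lambda^T (A x - b)
Stationarity (grad_x L = 0): Q x + c + A^T lambda = 0.
Primal feasibility: A x = b.

This gives the KKT block system:
  [ Q   A^T ] [ x     ]   [-c ]
  [ A    0  ] [ lambda ] = [ b ]

Solving the linear system:
  x*      = (-1.0968, 0.8065)
  lambda* = (-4.0323)
  f(x*)   = 3.8548

x* = (-1.0968, 0.8065), lambda* = (-4.0323)


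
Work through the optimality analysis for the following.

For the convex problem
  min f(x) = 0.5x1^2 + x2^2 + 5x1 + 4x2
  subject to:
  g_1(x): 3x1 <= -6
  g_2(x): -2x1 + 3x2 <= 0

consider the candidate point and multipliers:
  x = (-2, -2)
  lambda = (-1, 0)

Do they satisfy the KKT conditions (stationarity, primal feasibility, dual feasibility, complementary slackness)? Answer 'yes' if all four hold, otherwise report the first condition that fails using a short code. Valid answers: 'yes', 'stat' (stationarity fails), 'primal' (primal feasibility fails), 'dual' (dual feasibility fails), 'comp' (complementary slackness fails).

Gradient of f: grad f(x) = Q x + c = (3, 0)
Constraint values g_i(x) = a_i^T x - b_i:
  g_1((-2, -2)) = 0
  g_2((-2, -2)) = -2
Stationarity residual: grad f(x) + sum_i lambda_i a_i = (0, 0)
  -> stationarity OK
Primal feasibility (all g_i <= 0): OK
Dual feasibility (all lambda_i >= 0): FAILS
Complementary slackness (lambda_i * g_i(x) = 0 for all i): OK

Verdict: the first failing condition is dual_feasibility -> dual.

dual


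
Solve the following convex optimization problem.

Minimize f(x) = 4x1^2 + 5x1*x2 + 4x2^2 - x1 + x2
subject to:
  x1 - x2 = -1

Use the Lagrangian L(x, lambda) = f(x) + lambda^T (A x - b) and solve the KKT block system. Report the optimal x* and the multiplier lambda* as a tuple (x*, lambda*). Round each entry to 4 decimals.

Form the Lagrangian:
  L(x, lambda) = (1/2) x^T Q x + c^T x + lambda^T (A x - b)
Stationarity (grad_x L = 0): Q x + c + A^T lambda = 0.
Primal feasibility: A x = b.

This gives the KKT block system:
  [ Q   A^T ] [ x     ]   [-c ]
  [ A    0  ] [ lambda ] = [ b ]

Solving the linear system:
  x*      = (-0.5, 0.5)
  lambda* = (2.5)
  f(x*)   = 1.75

x* = (-0.5, 0.5), lambda* = (2.5)


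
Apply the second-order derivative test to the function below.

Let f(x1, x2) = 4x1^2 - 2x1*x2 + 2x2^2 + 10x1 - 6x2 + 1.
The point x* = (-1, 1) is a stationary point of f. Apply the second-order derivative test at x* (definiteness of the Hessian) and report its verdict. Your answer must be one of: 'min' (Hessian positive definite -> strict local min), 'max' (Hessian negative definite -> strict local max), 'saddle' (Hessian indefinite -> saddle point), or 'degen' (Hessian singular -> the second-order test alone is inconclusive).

Compute the Hessian H = grad^2 f:
  H = [[8, -2], [-2, 4]]
Verify stationarity: grad f(x*) = H x* + g = (0, 0).
Eigenvalues of H: 3.1716, 8.8284.
Both eigenvalues > 0, so H is positive definite -> x* is a strict local min.

min


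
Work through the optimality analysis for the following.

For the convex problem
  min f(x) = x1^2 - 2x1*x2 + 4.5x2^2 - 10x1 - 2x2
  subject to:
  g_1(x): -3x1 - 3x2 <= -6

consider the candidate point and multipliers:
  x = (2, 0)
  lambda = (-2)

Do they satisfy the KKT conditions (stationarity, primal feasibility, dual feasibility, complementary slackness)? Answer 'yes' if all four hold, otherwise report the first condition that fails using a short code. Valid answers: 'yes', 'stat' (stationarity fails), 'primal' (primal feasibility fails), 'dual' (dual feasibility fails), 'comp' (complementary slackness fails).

Gradient of f: grad f(x) = Q x + c = (-6, -6)
Constraint values g_i(x) = a_i^T x - b_i:
  g_1((2, 0)) = 0
Stationarity residual: grad f(x) + sum_i lambda_i a_i = (0, 0)
  -> stationarity OK
Primal feasibility (all g_i <= 0): OK
Dual feasibility (all lambda_i >= 0): FAILS
Complementary slackness (lambda_i * g_i(x) = 0 for all i): OK

Verdict: the first failing condition is dual_feasibility -> dual.

dual


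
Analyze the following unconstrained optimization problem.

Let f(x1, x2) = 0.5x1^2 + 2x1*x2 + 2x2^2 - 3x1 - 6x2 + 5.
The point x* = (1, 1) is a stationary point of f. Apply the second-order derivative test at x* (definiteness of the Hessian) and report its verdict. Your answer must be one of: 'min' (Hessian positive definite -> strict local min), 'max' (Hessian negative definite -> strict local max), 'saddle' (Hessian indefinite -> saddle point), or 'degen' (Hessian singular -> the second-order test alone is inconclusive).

Compute the Hessian H = grad^2 f:
  H = [[1, 2], [2, 4]]
Verify stationarity: grad f(x*) = H x* + g = (0, 0).
Eigenvalues of H: 0, 5.
H has a zero eigenvalue (singular; positive semidefinite but not definite), so H is neither positive definite, negative definite, nor indefinite. The second-order test alone is inconclusive -> degen.
(Indeed, f is constant along the null direction of H through x*, so x* is not a strict local extremum.)

degen


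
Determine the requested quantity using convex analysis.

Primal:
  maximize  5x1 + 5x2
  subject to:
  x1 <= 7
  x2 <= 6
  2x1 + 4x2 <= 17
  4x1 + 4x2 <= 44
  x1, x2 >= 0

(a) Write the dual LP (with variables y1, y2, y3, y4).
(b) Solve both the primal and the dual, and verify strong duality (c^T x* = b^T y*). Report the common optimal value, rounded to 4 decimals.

The standard primal-dual pair for 'max c^T x s.t. A x <= b, x >= 0' is:
  Dual:  min b^T y  s.t.  A^T y >= c,  y >= 0.

So the dual LP is:
  minimize  7y1 + 6y2 + 17y3 + 44y4
  subject to:
    y1 + 2y3 + 4y4 >= 5
    y2 + 4y3 + 4y4 >= 5
    y1, y2, y3, y4 >= 0

Solving the primal: x* = (7, 0.75).
  primal value c^T x* = 38.75.
Solving the dual: y* = (2.5, 0, 1.25, 0).
  dual value b^T y* = 38.75.
Strong duality: c^T x* = b^T y*. Confirmed.

38.75


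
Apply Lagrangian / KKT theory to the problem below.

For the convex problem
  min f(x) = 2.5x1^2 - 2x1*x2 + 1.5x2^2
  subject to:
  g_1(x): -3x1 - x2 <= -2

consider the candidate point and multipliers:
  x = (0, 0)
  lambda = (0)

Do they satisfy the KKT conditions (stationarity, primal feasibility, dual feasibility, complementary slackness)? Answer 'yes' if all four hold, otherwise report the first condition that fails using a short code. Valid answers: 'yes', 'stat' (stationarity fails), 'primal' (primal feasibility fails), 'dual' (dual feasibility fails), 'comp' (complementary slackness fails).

Gradient of f: grad f(x) = Q x + c = (0, 0)
Constraint values g_i(x) = a_i^T x - b_i:
  g_1((0, 0)) = 2
Stationarity residual: grad f(x) + sum_i lambda_i a_i = (0, 0)
  -> stationarity OK
Primal feasibility (all g_i <= 0): FAILS
Dual feasibility (all lambda_i >= 0): OK
Complementary slackness (lambda_i * g_i(x) = 0 for all i): OK

Verdict: the first failing condition is primal_feasibility -> primal.

primal


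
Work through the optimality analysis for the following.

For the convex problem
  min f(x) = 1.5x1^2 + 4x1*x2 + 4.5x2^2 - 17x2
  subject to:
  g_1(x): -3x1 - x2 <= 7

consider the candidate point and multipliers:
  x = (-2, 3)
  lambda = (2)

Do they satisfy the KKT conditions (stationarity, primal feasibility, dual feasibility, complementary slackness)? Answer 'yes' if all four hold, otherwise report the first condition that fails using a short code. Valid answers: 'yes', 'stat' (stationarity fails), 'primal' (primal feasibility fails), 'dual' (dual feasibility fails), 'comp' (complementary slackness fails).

Gradient of f: grad f(x) = Q x + c = (6, 2)
Constraint values g_i(x) = a_i^T x - b_i:
  g_1((-2, 3)) = -4
Stationarity residual: grad f(x) + sum_i lambda_i a_i = (0, 0)
  -> stationarity OK
Primal feasibility (all g_i <= 0): OK
Dual feasibility (all lambda_i >= 0): OK
Complementary slackness (lambda_i * g_i(x) = 0 for all i): FAILS

Verdict: the first failing condition is complementary_slackness -> comp.

comp


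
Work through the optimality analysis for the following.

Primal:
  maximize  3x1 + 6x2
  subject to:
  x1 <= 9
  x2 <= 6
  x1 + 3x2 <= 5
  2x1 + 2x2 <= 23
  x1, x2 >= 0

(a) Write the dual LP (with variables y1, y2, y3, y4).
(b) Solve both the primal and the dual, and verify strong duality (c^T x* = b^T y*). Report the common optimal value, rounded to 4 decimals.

The standard primal-dual pair for 'max c^T x s.t. A x <= b, x >= 0' is:
  Dual:  min b^T y  s.t.  A^T y >= c,  y >= 0.

So the dual LP is:
  minimize  9y1 + 6y2 + 5y3 + 23y4
  subject to:
    y1 + y3 + 2y4 >= 3
    y2 + 3y3 + 2y4 >= 6
    y1, y2, y3, y4 >= 0

Solving the primal: x* = (5, 0).
  primal value c^T x* = 15.
Solving the dual: y* = (0, 0, 3, 0).
  dual value b^T y* = 15.
Strong duality: c^T x* = b^T y*. Confirmed.

15


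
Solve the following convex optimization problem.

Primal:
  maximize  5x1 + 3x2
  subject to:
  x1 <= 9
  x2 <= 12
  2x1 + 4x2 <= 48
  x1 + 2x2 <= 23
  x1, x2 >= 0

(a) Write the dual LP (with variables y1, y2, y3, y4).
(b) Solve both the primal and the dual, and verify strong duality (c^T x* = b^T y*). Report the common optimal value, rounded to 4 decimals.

The standard primal-dual pair for 'max c^T x s.t. A x <= b, x >= 0' is:
  Dual:  min b^T y  s.t.  A^T y >= c,  y >= 0.

So the dual LP is:
  minimize  9y1 + 12y2 + 48y3 + 23y4
  subject to:
    y1 + 2y3 + y4 >= 5
    y2 + 4y3 + 2y4 >= 3
    y1, y2, y3, y4 >= 0

Solving the primal: x* = (9, 7).
  primal value c^T x* = 66.
Solving the dual: y* = (3.5, 0, 0, 1.5).
  dual value b^T y* = 66.
Strong duality: c^T x* = b^T y*. Confirmed.

66


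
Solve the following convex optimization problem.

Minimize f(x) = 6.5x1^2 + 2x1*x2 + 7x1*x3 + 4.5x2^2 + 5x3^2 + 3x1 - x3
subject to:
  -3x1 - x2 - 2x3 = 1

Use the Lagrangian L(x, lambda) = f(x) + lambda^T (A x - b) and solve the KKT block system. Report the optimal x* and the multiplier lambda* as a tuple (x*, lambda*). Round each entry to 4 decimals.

Form the Lagrangian:
  L(x, lambda) = (1/2) x^T Q x + c^T x + lambda^T (A x - b)
Stationarity (grad_x L = 0): Q x + c + A^T lambda = 0.
Primal feasibility: A x = b.

This gives the KKT block system:
  [ Q   A^T ] [ x     ]   [-c ]
  [ A    0  ] [ lambda ] = [ b ]

Solving the linear system:
  x*      = (-0.6099, 0.0574, 0.3862)
  lambda* = (-0.7036)
  f(x*)   = -0.7562

x* = (-0.6099, 0.0574, 0.3862), lambda* = (-0.7036)


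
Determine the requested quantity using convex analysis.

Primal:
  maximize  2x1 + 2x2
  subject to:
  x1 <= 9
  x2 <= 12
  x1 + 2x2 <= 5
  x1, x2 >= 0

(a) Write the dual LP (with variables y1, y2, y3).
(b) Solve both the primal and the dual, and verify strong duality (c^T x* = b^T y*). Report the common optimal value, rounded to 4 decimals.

The standard primal-dual pair for 'max c^T x s.t. A x <= b, x >= 0' is:
  Dual:  min b^T y  s.t.  A^T y >= c,  y >= 0.

So the dual LP is:
  minimize  9y1 + 12y2 + 5y3
  subject to:
    y1 + y3 >= 2
    y2 + 2y3 >= 2
    y1, y2, y3 >= 0

Solving the primal: x* = (5, 0).
  primal value c^T x* = 10.
Solving the dual: y* = (0, 0, 2).
  dual value b^T y* = 10.
Strong duality: c^T x* = b^T y*. Confirmed.

10


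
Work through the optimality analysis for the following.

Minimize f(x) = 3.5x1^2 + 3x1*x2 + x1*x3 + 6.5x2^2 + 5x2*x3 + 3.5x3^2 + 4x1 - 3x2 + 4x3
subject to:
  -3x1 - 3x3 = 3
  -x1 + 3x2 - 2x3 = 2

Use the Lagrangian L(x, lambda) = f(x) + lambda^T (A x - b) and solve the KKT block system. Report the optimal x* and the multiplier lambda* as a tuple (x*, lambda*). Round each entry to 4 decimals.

Form the Lagrangian:
  L(x, lambda) = (1/2) x^T Q x + c^T x + lambda^T (A x - b)
Stationarity (grad_x L = 0): Q x + c + A^T lambda = 0.
Primal feasibility: A x = b.

This gives the KKT block system:
  [ Q   A^T ] [ x     ]   [-c ]
  [ A    0  ] [ lambda ] = [ b ]

Solving the linear system:
  x*      = (-0.5865, 0.1955, -0.4135)
  lambda* = (-0.4536, 1.4286)
  f(x*)   = -3.0414

x* = (-0.5865, 0.1955, -0.4135), lambda* = (-0.4536, 1.4286)


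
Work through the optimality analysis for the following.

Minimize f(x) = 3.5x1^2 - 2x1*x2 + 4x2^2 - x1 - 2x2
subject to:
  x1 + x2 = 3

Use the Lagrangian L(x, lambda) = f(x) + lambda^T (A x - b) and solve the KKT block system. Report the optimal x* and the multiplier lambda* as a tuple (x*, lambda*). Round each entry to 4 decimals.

Form the Lagrangian:
  L(x, lambda) = (1/2) x^T Q x + c^T x + lambda^T (A x - b)
Stationarity (grad_x L = 0): Q x + c + A^T lambda = 0.
Primal feasibility: A x = b.

This gives the KKT block system:
  [ Q   A^T ] [ x     ]   [-c ]
  [ A    0  ] [ lambda ] = [ b ]

Solving the linear system:
  x*      = (1.5263, 1.4737)
  lambda* = (-6.7368)
  f(x*)   = 7.8684

x* = (1.5263, 1.4737), lambda* = (-6.7368)


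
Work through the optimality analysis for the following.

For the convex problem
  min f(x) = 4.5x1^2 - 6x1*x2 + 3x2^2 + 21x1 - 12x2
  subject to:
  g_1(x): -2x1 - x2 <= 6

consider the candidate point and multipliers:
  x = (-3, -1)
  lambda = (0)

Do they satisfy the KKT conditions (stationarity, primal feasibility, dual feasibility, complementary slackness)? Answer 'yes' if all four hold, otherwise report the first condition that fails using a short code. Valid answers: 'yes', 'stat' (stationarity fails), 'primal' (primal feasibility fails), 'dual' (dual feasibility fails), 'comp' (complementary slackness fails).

Gradient of f: grad f(x) = Q x + c = (0, 0)
Constraint values g_i(x) = a_i^T x - b_i:
  g_1((-3, -1)) = 1
Stationarity residual: grad f(x) + sum_i lambda_i a_i = (0, 0)
  -> stationarity OK
Primal feasibility (all g_i <= 0): FAILS
Dual feasibility (all lambda_i >= 0): OK
Complementary slackness (lambda_i * g_i(x) = 0 for all i): OK

Verdict: the first failing condition is primal_feasibility -> primal.

primal


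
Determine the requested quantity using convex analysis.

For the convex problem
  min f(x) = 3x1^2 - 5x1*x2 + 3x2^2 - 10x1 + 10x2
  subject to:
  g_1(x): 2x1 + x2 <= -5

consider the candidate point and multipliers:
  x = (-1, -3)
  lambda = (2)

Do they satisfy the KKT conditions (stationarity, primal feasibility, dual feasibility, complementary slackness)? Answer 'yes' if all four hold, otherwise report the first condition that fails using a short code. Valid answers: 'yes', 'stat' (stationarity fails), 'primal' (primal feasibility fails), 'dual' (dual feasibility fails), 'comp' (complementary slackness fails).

Gradient of f: grad f(x) = Q x + c = (-1, -3)
Constraint values g_i(x) = a_i^T x - b_i:
  g_1((-1, -3)) = 0
Stationarity residual: grad f(x) + sum_i lambda_i a_i = (3, -1)
  -> stationarity FAILS
Primal feasibility (all g_i <= 0): OK
Dual feasibility (all lambda_i >= 0): OK
Complementary slackness (lambda_i * g_i(x) = 0 for all i): OK

Verdict: the first failing condition is stationarity -> stat.

stat


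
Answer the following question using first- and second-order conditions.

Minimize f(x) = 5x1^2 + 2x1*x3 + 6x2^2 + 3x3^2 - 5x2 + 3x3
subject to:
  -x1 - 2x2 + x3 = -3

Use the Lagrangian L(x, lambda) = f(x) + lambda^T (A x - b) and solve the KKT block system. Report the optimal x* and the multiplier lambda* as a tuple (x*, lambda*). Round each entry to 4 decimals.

Form the Lagrangian:
  L(x, lambda) = (1/2) x^T Q x + c^T x + lambda^T (A x - b)
Stationarity (grad_x L = 0): Q x + c + A^T lambda = 0.
Primal feasibility: A x = b.

This gives the KKT block system:
  [ Q   A^T ] [ x     ]   [-c ]
  [ A    0  ] [ lambda ] = [ b ]

Solving the linear system:
  x*      = (0.4224, 0.7845, -1.0086)
  lambda* = (2.2069)
  f(x*)   = -0.1638

x* = (0.4224, 0.7845, -1.0086), lambda* = (2.2069)


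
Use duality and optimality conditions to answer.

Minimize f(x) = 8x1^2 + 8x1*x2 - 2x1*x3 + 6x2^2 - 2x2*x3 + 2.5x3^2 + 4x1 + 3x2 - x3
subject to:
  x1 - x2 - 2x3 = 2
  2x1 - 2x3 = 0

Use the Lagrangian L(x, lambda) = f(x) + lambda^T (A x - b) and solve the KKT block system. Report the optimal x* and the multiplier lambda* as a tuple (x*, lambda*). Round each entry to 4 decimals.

Form the Lagrangian:
  L(x, lambda) = (1/2) x^T Q x + c^T x + lambda^T (A x - b)
Stationarity (grad_x L = 0): Q x + c + A^T lambda = 0.
Primal feasibility: A x = b.

This gives the KKT block system:
  [ Q   A^T ] [ x     ]   [-c ]
  [ A    0  ] [ lambda ] = [ b ]

Solving the linear system:
  x*      = (-0.7059, -1.2941, -0.7059)
  lambda* = (-16.7647, 16.5)
  f(x*)   = 13.7647

x* = (-0.7059, -1.2941, -0.7059), lambda* = (-16.7647, 16.5)


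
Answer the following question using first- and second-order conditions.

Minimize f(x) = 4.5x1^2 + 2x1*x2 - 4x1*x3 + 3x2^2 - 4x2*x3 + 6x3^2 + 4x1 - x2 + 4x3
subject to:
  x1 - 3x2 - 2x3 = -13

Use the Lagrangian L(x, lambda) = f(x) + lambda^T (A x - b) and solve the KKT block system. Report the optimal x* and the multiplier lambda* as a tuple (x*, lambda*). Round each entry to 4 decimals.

Form the Lagrangian:
  L(x, lambda) = (1/2) x^T Q x + c^T x + lambda^T (A x - b)
Stationarity (grad_x L = 0): Q x + c + A^T lambda = 0.
Primal feasibility: A x = b.

This gives the KKT block system:
  [ Q   A^T ] [ x     ]   [-c ]
  [ A    0  ] [ lambda ] = [ b ]

Solving the linear system:
  x*      = (-1.1538, 3.2564, 1.0385)
  lambda* = (4.0256)
  f(x*)   = 24.3077

x* = (-1.1538, 3.2564, 1.0385), lambda* = (4.0256)


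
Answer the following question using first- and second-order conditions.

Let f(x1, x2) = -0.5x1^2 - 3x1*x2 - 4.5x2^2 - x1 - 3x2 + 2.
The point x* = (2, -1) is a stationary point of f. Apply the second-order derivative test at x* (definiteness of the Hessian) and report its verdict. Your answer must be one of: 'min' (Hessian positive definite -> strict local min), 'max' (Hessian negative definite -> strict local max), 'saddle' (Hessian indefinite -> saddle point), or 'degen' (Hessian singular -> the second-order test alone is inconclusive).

Compute the Hessian H = grad^2 f:
  H = [[-1, -3], [-3, -9]]
Verify stationarity: grad f(x*) = H x* + g = (0, 0).
Eigenvalues of H: -10, 0.
H has a zero eigenvalue (singular; negative semidefinite but not definite), so H is neither positive definite, negative definite, nor indefinite. The second-order test alone is inconclusive -> degen.
(Indeed, f is constant along the null direction of H through x*, so x* is not a strict local extremum.)

degen


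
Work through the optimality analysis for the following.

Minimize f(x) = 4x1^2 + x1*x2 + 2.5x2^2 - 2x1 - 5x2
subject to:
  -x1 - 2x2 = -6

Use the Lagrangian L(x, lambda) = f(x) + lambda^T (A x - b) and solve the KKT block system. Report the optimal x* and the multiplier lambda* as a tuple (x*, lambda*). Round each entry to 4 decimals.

Form the Lagrangian:
  L(x, lambda) = (1/2) x^T Q x + c^T x + lambda^T (A x - b)
Stationarity (grad_x L = 0): Q x + c + A^T lambda = 0.
Primal feasibility: A x = b.

This gives the KKT block system:
  [ Q   A^T ] [ x     ]   [-c ]
  [ A    0  ] [ lambda ] = [ b ]

Solving the linear system:
  x*      = (0.4848, 2.7576)
  lambda* = (4.6364)
  f(x*)   = 6.5303

x* = (0.4848, 2.7576), lambda* = (4.6364)


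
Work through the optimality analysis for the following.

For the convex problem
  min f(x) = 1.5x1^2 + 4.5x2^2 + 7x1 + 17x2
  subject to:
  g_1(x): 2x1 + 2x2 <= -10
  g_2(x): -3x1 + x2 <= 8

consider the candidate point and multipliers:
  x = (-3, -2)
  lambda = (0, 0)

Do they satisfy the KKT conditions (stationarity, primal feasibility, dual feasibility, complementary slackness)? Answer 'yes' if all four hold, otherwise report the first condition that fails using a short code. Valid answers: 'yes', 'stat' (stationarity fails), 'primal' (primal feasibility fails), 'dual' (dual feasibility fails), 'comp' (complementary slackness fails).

Gradient of f: grad f(x) = Q x + c = (-2, -1)
Constraint values g_i(x) = a_i^T x - b_i:
  g_1((-3, -2)) = 0
  g_2((-3, -2)) = -1
Stationarity residual: grad f(x) + sum_i lambda_i a_i = (-2, -1)
  -> stationarity FAILS
Primal feasibility (all g_i <= 0): OK
Dual feasibility (all lambda_i >= 0): OK
Complementary slackness (lambda_i * g_i(x) = 0 for all i): OK

Verdict: the first failing condition is stationarity -> stat.

stat


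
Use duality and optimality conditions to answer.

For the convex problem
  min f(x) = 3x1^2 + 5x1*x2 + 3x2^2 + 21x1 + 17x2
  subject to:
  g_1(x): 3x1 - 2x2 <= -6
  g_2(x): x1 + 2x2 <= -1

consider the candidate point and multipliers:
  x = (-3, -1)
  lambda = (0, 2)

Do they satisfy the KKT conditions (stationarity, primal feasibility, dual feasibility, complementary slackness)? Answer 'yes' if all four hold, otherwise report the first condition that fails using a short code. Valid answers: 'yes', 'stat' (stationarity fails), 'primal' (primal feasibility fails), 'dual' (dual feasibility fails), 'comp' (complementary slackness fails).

Gradient of f: grad f(x) = Q x + c = (-2, -4)
Constraint values g_i(x) = a_i^T x - b_i:
  g_1((-3, -1)) = -1
  g_2((-3, -1)) = -4
Stationarity residual: grad f(x) + sum_i lambda_i a_i = (0, 0)
  -> stationarity OK
Primal feasibility (all g_i <= 0): OK
Dual feasibility (all lambda_i >= 0): OK
Complementary slackness (lambda_i * g_i(x) = 0 for all i): FAILS

Verdict: the first failing condition is complementary_slackness -> comp.

comp
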